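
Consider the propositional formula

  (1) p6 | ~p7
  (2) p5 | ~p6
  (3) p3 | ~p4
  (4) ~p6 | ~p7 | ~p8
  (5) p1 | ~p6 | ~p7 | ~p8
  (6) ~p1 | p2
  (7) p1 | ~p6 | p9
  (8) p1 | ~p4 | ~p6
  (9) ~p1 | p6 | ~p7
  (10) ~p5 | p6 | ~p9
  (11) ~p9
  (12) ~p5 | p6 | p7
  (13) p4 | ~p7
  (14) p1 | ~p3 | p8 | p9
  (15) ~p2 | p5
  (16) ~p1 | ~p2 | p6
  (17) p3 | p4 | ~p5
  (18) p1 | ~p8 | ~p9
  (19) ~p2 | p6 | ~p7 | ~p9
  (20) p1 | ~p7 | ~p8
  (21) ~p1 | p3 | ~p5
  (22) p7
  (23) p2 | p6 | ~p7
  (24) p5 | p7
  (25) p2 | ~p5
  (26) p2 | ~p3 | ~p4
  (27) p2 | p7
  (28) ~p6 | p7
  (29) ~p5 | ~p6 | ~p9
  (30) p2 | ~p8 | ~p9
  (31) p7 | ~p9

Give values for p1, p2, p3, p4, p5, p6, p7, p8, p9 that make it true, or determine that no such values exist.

Unit clause (~p9) forces p9 = False.
Unit clause (p7) forces p7 = True.
In (p6 | ~p7) only p6 is left, so p6 = True.
In (p5 | ~p6) only p5 is left, so p5 = True.
In (~p6 | ~p7 | ~p8) only ~p8 is left, so p8 = False.
In (p1 | ~p6 | p9) only p1 is left, so p1 = True.
In (p4 | ~p7) only p4 is left, so p4 = True.
In (~p1 | p3 | ~p5) only p3 is left, so p3 = True.
In (p2 | ~p5) only p2 is left, so p2 = True.
All clauses satisfied.

p1: True, p2: True, p3: True, p4: True, p5: True, p6: True, p7: True, p8: False, p9: False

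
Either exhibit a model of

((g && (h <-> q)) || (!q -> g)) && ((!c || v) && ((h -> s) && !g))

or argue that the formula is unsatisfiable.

s=F, g=F, q=T, c=F, h=F, v=F

  (g && (h <-> q)) || (!q -> g) = True
    g && (h <-> q) = False
      h <-> q = False
    !q -> g = True
      !q = False
  (!c || v) && ((h -> s) && !g) = True
    !c || v = True
      !c = True
    (h -> s) && !g = True
      h -> s = True
      !g = True
Both conjuncts True, so the formula holds.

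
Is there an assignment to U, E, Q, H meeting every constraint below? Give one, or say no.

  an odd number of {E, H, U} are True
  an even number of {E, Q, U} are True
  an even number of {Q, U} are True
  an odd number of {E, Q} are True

U=T, E=F, Q=T, H=F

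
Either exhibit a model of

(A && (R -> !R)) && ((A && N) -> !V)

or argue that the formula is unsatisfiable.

V = True, N = False, A = True, R = False

  A && (R -> !R) = True
    R -> !R = True
      !R = True
  (A && N) -> !V = True
    A && N = False
    !V = False
Both conjuncts True, so the formula holds.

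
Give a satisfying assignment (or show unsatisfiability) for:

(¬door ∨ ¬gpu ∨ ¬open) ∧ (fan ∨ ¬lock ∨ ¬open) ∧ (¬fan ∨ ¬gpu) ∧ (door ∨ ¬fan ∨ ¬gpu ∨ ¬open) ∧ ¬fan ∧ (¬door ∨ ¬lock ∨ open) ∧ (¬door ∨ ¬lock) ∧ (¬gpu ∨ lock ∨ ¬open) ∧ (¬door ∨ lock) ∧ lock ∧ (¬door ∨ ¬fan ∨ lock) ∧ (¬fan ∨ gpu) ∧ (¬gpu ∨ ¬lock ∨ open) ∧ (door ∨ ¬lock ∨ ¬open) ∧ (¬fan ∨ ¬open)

Unit clause (¬fan) forces fan = False.
Unit clause (lock) forces lock = True.
In (fan ∨ ¬lock ∨ ¬open) only ¬open is left, so open = False.
In (¬door ∨ ¬lock ∨ open) only ¬door is left, so door = False.
In (¬gpu ∨ ¬lock ∨ open) only ¬gpu is left, so gpu = False.
All clauses satisfied.

open = False, gpu = False, lock = True, door = False, fan = False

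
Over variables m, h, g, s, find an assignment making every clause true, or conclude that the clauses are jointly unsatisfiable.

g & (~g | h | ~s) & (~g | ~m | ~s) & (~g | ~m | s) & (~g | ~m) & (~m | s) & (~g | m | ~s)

m = False; h = False; g = True; s = False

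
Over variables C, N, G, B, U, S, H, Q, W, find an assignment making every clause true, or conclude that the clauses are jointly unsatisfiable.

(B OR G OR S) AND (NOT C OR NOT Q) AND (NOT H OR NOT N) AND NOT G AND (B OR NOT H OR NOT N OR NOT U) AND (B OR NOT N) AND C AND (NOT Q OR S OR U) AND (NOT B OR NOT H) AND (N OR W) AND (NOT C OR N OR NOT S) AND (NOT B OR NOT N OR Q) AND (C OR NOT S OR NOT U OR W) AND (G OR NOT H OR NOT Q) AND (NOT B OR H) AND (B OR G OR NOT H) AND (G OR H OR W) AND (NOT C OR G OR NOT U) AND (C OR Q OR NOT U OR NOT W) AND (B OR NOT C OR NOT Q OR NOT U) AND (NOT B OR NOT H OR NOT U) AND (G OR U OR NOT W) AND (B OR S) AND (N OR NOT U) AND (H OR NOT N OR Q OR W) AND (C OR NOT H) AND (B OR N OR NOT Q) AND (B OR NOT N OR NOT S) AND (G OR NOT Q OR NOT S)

Unsatisfiable — no assignment works.

Case C = True:
  (NOT C OR NOT Q) forces Q = False.
  (NOT G) forces G = False.
  (NOT C OR G OR NOT U) forces U = False.
  (G OR U OR NOT W) forces W = False.
  (N OR W) forces N = True.
  (NOT H OR NOT N) forces H = False.
  Clause (G OR H OR W) is falsified — contradiction.
Case C = False:
  Clause (C) is falsified — contradiction.
Both cases fail, so the formula is unsatisfiable.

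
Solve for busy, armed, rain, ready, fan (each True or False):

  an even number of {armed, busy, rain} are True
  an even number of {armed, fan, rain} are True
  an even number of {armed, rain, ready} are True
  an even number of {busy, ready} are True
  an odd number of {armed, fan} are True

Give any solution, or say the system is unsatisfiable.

busy=F, armed=T, rain=T, ready=F, fan=F

{armed, busy, rain}: 2 true → even ✓
{armed, fan, rain}: 2 true → even ✓
{armed, rain, ready}: 2 true → even ✓
{busy, ready}: 0 true → even ✓
{armed, fan}: 1 true → odd ✓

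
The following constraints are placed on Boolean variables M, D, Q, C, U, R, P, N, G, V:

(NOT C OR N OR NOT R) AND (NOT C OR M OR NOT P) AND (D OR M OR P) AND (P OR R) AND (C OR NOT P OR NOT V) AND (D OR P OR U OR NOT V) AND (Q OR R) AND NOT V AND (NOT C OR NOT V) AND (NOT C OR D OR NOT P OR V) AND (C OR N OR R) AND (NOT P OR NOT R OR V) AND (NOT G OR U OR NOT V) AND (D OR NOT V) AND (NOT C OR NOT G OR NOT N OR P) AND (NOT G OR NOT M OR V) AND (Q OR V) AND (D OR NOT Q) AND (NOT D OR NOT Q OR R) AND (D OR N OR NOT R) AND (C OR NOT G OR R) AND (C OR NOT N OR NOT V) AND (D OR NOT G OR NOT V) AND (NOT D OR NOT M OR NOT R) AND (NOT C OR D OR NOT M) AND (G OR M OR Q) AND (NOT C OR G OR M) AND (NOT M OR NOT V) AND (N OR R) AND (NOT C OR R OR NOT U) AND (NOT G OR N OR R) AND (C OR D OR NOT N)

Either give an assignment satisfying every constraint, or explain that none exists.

M = False, D = True, Q = True, C = False, U = False, R = True, P = False, N = True, G = False, V = False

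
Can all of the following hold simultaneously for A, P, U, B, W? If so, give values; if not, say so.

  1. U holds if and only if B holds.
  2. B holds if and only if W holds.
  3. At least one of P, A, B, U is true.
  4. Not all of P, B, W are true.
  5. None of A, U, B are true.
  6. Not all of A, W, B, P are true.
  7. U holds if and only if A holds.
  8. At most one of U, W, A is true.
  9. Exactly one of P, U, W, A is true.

A: False, P: True, U: False, B: False, W: False

  (1) U=F, B=F — same ✓
  (2) B=F, W=F — same ✓
  (3) {P, A, B, U}: 1 true — at least one ✓
  (4) {P, B, W}: 1/3 true — not all ✓
  (5) {A, U, B}: 0 true — none ✓
  (6) {A, W, B, P}: 1/4 true — not all ✓
  (7) U=F, A=F — same ✓
  (8) {U, W, A}: 0 true — at most one ✓
  (9) {P, U, W, A}: 1 true — exactly one ✓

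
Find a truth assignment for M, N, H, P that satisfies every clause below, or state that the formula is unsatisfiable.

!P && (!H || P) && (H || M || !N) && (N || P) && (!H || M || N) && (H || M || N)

Unit clause (!P) forces P = False.
In (!H || P) only !H is left, so H = False.
In (N || P) only N is left, so N = True.
In (H || M || !N) only M is left, so M = True.
Check each clause:
  (!P): !P holds.
  (!H || P): !H holds.
  (H || M || !N): M holds.
  (N || P): N holds.
  (!H || M || N): !H holds.
  (H || M || N): M holds.
All clauses satisfied.

M: True, N: True, H: False, P: False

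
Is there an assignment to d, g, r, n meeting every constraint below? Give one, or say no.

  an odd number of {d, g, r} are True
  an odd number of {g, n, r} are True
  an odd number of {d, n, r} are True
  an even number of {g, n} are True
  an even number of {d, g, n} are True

d = False, g = False, r = True, n = False

{d, g, r}: 1 true → odd ✓
{g, n, r}: 1 true → odd ✓
{d, n, r}: 1 true → odd ✓
{g, n}: 0 true → even ✓
{d, g, n}: 0 true → even ✓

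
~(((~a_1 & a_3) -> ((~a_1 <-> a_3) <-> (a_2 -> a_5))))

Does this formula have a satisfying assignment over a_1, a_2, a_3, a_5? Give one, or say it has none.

a_1=F; a_2=T; a_3=T; a_5=F

  ~(((~a_1 & a_3) -> ((~a_1 <-> a_3) <-> (a_2 -> a_5)))) = True
    (~a_1 & a_3) -> ((~a_1 <-> a_3) <-> (a_2 -> a_5)) = False
      ~a_1 & a_3 = True
        ~a_1 = True
      (~a_1 <-> a_3) <-> (a_2 -> a_5) = False
        ~a_1 <-> a_3 = True
          ~a_1 = True
        a_2 -> a_5 = False
The formula evaluates to True.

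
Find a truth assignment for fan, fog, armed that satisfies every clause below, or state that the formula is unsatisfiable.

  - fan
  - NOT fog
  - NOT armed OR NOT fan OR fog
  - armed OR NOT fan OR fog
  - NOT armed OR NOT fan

Case fan = True:
  (NOT fog) forces fog = False.
  (NOT armed OR NOT fan OR fog) forces armed = False.
  Clause (armed OR NOT fan OR fog) is falsified — contradiction.
Case fan = False:
  Clause (fan) is falsified — contradiction.
Both cases fail, so the formula is unsatisfiable.

UNSATISFIABLE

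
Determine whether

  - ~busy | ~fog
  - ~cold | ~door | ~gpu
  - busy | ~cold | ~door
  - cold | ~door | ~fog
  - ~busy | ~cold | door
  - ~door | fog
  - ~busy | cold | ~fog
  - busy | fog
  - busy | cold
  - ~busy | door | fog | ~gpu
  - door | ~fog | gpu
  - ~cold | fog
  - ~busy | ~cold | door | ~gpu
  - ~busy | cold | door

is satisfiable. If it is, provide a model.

Set gpu = True.
Try busy = True:
  (~busy | ~fog) forces fog = False.
  (~door | fog) forces door = False.
  clause (~busy | door | fog | ~gpu) is falsified — backtrack.
So busy = False.
  then (busy | fog) forces fog = True.
  then (busy | cold) forces cold = True.
  then (~cold | ~door | ~gpu) forces door = False.
All clauses satisfied.

gpu=T; busy=F; cold=T; fog=T; door=F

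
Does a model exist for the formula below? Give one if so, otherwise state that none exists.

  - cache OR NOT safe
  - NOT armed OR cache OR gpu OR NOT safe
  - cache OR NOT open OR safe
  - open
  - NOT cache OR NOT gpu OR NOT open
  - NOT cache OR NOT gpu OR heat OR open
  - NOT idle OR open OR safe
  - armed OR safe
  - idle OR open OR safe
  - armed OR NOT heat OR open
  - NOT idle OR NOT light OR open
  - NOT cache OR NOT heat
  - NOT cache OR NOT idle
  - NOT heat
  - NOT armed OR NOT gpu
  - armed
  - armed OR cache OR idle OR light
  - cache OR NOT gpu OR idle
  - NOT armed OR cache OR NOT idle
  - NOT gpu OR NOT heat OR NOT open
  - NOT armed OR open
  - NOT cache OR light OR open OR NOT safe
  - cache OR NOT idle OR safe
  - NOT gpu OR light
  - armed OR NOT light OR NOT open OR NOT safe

cache = True, idle = False, light = False, open = True, safe = False, armed = True, heat = False, gpu = False

Unit clause (open) forces open = True.
Unit clause (NOT heat) forces heat = False.
Unit clause (armed) forces armed = True.
In (NOT armed OR NOT gpu) only NOT gpu is left, so gpu = False.
Try cache = False:
  (cache OR NOT safe) forces safe = False.
  clause (cache OR NOT open OR safe) is falsified — backtrack.
So cache = True.
  then (NOT cache OR NOT idle) forces idle = False.
Set light = False.
Set safe = False.
All clauses satisfied.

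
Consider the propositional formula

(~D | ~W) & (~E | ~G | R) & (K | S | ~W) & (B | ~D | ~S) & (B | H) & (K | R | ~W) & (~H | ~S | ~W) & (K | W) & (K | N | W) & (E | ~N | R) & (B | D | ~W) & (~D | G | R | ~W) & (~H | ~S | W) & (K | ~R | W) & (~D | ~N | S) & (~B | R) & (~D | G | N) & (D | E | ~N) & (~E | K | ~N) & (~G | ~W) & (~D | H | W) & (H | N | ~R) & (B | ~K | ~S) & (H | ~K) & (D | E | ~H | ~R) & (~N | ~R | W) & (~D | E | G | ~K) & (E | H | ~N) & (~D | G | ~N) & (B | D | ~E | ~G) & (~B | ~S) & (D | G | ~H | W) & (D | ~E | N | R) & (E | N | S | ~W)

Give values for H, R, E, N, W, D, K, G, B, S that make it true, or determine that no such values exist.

Set H = True.
Set R = True.
Set E = False.
  then (D | E | ~H | ~R) forces D = True.
  then (~D | ~W) forces W = False.
  then (K | W) forces K = True.
  then (~H | ~S | W) forces S = False.
  then (~D | ~N | S) forces N = False.
  then (~D | G | N) forces G = True.
Set B = False.
All clauses satisfied.

H=T, R=T, E=F, N=F, W=F, D=T, K=T, G=T, B=F, S=F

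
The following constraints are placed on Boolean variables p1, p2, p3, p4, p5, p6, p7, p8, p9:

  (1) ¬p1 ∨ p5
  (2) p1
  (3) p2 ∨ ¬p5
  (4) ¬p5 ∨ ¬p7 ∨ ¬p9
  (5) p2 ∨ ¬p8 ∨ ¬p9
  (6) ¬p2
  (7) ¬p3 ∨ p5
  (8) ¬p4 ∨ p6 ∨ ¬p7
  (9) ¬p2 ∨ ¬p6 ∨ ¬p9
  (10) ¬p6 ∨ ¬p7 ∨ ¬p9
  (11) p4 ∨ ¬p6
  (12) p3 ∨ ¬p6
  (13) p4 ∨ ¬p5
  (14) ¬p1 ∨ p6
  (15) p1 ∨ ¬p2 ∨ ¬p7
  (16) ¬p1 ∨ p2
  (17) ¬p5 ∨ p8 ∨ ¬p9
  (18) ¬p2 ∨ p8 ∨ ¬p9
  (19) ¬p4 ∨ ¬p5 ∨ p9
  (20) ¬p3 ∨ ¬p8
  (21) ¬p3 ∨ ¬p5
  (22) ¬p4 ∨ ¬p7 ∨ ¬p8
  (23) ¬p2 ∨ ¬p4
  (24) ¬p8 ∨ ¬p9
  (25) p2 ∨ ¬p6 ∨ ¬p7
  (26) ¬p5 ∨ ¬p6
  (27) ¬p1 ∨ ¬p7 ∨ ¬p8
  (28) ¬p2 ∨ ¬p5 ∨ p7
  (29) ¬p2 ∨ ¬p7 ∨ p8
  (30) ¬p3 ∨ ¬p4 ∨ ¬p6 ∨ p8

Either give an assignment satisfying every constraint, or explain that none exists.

Unsatisfiable

Case p2 = True:
  Clause (¬p2) is falsified — contradiction.
Case p2 = False:
  (p1) forces p1 = True.
  Clause (¬p1 ∨ p2) is falsified — contradiction.
Both cases fail, so the formula is unsatisfiable.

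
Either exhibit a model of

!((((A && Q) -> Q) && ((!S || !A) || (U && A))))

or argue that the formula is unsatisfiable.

U: False; Q: True; S: True; A: True

  !((((A && Q) -> Q) && ((!S || !A) || (U && A)))) = True
    ((A && Q) -> Q) && ((!S || !A) || (U && A)) = False
      (A && Q) -> Q = True
        A && Q = True
      (!S || !A) || (U && A) = False
        !S || !A = False
          !S = False
          !A = False
        U && A = False
The formula evaluates to True.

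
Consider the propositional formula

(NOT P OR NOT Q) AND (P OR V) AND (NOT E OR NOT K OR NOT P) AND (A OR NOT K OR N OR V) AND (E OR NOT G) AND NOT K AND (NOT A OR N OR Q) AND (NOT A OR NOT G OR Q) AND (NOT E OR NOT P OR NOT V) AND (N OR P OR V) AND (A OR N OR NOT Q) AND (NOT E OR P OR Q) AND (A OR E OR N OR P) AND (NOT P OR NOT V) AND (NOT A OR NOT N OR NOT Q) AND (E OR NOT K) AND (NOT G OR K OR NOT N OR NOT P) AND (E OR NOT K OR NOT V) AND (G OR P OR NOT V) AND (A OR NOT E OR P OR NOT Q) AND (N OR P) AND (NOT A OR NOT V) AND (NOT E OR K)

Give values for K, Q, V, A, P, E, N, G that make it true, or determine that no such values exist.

Unit clause (NOT K) forces K = False.
In (NOT E OR K) only NOT E is left, so E = False.
In (E OR NOT G) only NOT G is left, so G = False.
Set Q = False.
Try V = True:
  (NOT P OR NOT V) forces P = False.
  clause (G OR P OR NOT V) is falsified — backtrack.
So V = False.
  then (P OR V) forces P = True.
Set A = True.
  then (NOT A OR N OR Q) forces N = True.
All clauses satisfied.

K = False, Q = False, V = False, A = True, P = True, E = False, N = True, G = False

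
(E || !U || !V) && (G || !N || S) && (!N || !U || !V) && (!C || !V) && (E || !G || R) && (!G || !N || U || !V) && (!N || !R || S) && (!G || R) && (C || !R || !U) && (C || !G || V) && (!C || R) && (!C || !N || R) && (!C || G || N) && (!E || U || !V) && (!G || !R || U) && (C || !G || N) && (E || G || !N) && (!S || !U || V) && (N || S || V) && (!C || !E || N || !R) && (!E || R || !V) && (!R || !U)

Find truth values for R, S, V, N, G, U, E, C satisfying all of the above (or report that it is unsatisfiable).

Set R = True.
  then (!R || !U) forces U = False.
  then (!G || !R || U) forces G = False.
Set S = False.
  then (G || !N || S) forces N = False.
  then (!C || G || N) forces C = False.
  then (N || S || V) forces V = True.
  then (!E || U || !V) forces E = False.
All clauses satisfied.

R=T, S=F, V=T, N=F, G=F, U=F, E=F, C=F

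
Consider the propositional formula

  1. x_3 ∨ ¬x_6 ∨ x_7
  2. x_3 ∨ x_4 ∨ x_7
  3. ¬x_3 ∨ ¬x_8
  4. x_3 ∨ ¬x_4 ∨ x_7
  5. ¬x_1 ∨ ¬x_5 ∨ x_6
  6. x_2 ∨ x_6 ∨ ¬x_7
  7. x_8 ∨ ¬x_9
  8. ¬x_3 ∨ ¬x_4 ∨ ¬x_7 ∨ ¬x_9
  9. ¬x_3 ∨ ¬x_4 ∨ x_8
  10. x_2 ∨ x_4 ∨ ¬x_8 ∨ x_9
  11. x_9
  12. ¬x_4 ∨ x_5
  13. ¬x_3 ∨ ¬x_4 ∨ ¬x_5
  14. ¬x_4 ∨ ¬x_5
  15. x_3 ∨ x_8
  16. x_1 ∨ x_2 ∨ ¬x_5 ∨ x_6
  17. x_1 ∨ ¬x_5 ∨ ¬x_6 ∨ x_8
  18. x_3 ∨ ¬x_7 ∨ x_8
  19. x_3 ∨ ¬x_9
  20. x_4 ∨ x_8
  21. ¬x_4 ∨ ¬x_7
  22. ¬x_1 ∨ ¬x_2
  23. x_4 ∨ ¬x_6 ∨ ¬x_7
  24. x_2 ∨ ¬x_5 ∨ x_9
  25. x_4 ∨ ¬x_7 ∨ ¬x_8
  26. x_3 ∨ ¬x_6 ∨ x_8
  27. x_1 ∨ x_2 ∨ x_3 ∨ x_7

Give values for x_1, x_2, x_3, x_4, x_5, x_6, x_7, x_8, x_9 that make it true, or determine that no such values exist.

The formula is unsatisfiable.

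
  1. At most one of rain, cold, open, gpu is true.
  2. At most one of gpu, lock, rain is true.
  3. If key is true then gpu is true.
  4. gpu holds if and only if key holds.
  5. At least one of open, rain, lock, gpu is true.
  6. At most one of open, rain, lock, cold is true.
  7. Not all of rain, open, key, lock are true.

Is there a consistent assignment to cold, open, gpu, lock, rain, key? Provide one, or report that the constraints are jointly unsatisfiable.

cold = False, open = True, gpu = False, lock = False, rain = False, key = False

  (1) {rain, cold, open, gpu}: 1 true — at most one ✓
  (2) {gpu, lock, rain}: 0 true — at most one ✓
  (3) key=F ⇒ gpu: vacuous ✓
  (4) gpu=F, key=F — same ✓
  (5) {open, rain, lock, gpu}: 1 true — at least one ✓
  (6) {open, rain, lock, cold}: 1 true — at most one ✓
  (7) {rain, open, key, lock}: 1/4 true — not all ✓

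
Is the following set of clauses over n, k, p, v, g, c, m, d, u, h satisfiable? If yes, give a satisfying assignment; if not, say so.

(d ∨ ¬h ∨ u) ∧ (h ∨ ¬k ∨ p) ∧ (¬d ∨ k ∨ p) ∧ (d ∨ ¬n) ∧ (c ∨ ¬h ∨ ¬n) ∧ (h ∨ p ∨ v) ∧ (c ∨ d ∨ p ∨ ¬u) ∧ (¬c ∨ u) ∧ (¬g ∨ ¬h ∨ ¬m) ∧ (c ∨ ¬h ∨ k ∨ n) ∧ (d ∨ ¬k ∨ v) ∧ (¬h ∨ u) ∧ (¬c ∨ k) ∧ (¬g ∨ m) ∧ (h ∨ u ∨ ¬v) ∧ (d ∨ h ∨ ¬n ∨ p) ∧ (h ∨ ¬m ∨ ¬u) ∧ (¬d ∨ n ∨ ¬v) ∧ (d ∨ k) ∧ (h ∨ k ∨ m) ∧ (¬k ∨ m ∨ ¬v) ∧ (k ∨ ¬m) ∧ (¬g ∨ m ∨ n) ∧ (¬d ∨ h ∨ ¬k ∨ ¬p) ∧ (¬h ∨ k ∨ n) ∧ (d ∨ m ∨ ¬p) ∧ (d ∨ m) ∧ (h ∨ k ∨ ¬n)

n: True, k: True, p: True, v: False, g: False, c: True, m: True, d: True, u: True, h: True

Set n = True.
  then (d ∨ ¬n) forces d = True.
Try k = False:
  (¬d ∨ k ∨ p) forces p = True.
  (¬c ∨ k) forces c = False.
  (c ∨ ¬h ∨ ¬n) forces h = False.
  clause (h ∨ k ∨ ¬n) is falsified — backtrack.
So k = True.
Set p = True.
  then (¬d ∨ h ∨ ¬k ∨ ¬p) forces h = True.
  then (c ∨ ¬h ∨ ¬n) forces c = True.
  then (¬c ∨ u) forces u = True.
Set v = False.
Set g = False.
Set m = True.
All clauses satisfied.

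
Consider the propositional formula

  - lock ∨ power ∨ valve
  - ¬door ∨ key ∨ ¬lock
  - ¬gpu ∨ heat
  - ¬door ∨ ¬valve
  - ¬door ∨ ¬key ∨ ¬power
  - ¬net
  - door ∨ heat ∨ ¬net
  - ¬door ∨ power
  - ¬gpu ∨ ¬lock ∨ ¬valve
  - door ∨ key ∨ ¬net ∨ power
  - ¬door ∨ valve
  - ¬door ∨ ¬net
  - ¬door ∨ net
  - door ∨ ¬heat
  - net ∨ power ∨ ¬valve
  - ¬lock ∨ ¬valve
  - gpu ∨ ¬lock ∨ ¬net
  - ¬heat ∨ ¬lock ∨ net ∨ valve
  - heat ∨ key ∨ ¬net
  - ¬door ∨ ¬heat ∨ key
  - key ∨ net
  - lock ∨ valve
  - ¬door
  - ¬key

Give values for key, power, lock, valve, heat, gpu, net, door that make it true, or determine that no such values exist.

Case key = True:
  Clause (¬key) is falsified — contradiction.
Case key = False:
  (¬net) forces net = False.
  Clause (key ∨ net) is falsified — contradiction.
Both cases fail, so the formula is unsatisfiable.

No satisfying assignment exists.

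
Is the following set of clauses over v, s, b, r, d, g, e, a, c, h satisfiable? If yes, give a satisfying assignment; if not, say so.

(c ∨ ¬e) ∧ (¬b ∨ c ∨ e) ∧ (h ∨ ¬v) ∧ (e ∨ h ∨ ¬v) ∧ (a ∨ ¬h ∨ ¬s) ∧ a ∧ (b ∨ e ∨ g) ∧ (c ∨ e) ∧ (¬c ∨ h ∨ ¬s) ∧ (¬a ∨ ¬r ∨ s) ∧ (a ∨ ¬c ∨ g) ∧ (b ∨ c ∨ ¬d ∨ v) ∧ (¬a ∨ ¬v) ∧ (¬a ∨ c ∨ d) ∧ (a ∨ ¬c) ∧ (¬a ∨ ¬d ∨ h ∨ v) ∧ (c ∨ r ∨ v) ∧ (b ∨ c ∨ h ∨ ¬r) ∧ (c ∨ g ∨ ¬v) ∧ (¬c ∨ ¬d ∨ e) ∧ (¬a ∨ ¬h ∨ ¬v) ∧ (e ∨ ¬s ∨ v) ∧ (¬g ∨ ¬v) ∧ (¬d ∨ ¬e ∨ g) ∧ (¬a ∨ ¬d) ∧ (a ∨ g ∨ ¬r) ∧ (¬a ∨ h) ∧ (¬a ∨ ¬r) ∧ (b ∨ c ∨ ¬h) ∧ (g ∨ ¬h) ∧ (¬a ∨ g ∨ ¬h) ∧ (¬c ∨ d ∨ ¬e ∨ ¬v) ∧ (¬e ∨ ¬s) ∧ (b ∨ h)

Unit clause (a) forces a = True.
In (¬a ∨ ¬v) only ¬v is left, so v = False.
In (¬a ∨ ¬d) only ¬d is left, so d = False.
In (¬a ∨ h) only h is left, so h = True.
In (¬a ∨ ¬r) only ¬r is left, so r = False.
In (g ∨ ¬h) only g is left, so g = True.
In (¬a ∨ c ∨ d) only c is left, so c = True.
Set s = False.
Set b = True.
Set e = False.
All clauses satisfied.

v: False; s: False; b: True; r: False; d: False; g: True; e: False; a: True; c: True; h: True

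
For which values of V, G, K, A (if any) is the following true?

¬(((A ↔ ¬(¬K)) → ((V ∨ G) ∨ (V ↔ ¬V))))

V=F; G=F; K=F; A=F

  ¬(((A ↔ ¬(¬K)) → ((V ∨ G) ∨ (V ↔ ¬V)))) = True
    (A ↔ ¬(¬K)) → ((V ∨ G) ∨ (V ↔ ¬V)) = False
      A ↔ ¬(¬K) = True
        ¬(¬K) = False
          ¬K = True
      (V ∨ G) ∨ (V ↔ ¬V) = False
        V ∨ G = False
        V ↔ ¬V = False
          ¬V = True
The formula evaluates to True.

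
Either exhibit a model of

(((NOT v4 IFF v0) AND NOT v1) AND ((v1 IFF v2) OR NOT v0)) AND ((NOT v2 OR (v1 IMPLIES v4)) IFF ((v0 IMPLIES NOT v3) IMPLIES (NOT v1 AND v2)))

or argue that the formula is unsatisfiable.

v0 = False, v1 = False, v2 = True, v3 = False, v4 = True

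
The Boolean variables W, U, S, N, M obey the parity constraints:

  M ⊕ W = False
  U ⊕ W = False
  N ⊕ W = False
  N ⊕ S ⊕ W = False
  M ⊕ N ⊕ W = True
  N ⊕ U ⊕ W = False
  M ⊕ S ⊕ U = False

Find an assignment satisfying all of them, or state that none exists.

Unsatisfiable

Adding constraints 1, 2, 5, 6 mod 2: every variable appears an even number of times on the left, so the left side is 0.
But the right sides sum to 1 (mod 2). 0 ≠ 1 — the system is inconsistent.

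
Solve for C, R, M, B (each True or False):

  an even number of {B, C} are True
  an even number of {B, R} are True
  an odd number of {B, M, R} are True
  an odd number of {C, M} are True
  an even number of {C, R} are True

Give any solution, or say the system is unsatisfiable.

C: False; R: False; M: True; B: False

{B, C}: 0 true → even ✓
{B, R}: 0 true → even ✓
{B, M, R}: 1 true → odd ✓
{C, M}: 1 true → odd ✓
{C, R}: 0 true → even ✓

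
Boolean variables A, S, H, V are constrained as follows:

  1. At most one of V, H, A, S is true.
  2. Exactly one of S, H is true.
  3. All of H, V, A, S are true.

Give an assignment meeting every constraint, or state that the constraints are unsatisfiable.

Case A = True:
  (1) with A=T forces V = False.
  Constraint (3) is violated (V=F) — contradiction.
Case A = False:
  Constraint (3) is violated (A=F) — contradiction.
Both cases fail — unsatisfiable.

No satisfying assignment exists.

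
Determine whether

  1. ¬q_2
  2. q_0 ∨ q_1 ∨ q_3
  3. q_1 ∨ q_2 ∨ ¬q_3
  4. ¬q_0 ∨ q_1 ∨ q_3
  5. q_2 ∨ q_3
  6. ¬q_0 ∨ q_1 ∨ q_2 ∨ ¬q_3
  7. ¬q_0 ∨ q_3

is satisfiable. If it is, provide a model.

Unit clause (¬q_2) forces q_2 = False.
In (q_2 ∨ q_3) only q_3 is left, so q_3 = True.
In (q_1 ∨ q_2 ∨ ¬q_3) only q_1 is left, so q_1 = True.
Set q_0 = False.
Check each clause:
  (¬q_2): ¬q_2 holds.
  (q_0 ∨ q_1 ∨ q_3): q_1 holds.
  (q_1 ∨ q_2 ∨ ¬q_3): q_1 holds.
  (¬q_0 ∨ q_1 ∨ q_3): ¬q_0 holds.
  (q_2 ∨ q_3): q_3 holds.
  (¬q_0 ∨ q_1 ∨ q_2 ∨ ¬q_3): ¬q_0 holds.
  (¬q_0 ∨ q_3): ¬q_0 holds.
All clauses satisfied.

q_0: False, q_1: True, q_2: False, q_3: True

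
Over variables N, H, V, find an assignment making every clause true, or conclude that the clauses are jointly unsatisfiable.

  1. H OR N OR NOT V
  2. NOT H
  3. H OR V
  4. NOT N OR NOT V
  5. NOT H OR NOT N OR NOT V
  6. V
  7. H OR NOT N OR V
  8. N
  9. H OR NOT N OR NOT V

Case N = True:
  (NOT H) forces H = False.
  (H OR V) forces V = True.
  Clause (NOT N OR NOT V) is falsified — contradiction.
Case N = False:
  Clause (N) is falsified — contradiction.
Both cases fail, so the formula is unsatisfiable.

UNSATISFIABLE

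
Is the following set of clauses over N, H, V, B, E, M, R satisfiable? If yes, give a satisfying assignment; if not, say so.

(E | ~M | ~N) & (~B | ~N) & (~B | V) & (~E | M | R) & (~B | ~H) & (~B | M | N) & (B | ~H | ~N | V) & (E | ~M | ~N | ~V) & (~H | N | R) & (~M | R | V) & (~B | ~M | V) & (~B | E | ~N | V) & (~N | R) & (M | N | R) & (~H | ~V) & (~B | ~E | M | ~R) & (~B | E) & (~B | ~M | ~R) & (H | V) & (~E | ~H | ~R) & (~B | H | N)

Set N = False.
Set H = False.
  then (H | V) forces V = True.
  then (~B | H | N) forces B = False.
Set E = False.
Set M = False.
  then (M | N | R) forces R = True.
All clauses satisfied.

N = False, H = False, V = True, B = False, E = False, M = False, R = True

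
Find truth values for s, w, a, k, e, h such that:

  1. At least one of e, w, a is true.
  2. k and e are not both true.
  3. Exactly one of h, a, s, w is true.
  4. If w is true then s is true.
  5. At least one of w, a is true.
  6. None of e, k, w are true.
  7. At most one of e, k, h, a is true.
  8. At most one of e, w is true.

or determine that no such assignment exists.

s = False; w = False; a = True; k = False; e = False; h = False

  (1) {e, w, a}: 1 true — at least one ✓
  (2) k=F, e=F — not both ✓
  (3) {h, a, s, w}: 1 true — exactly one ✓
  (4) w=F ⇒ s: vacuous ✓
  (5) {w, a}: 1 true — at least one ✓
  (6) {e, k, w}: 0 true — none ✓
  (7) {e, k, h, a}: 1 true — at most one ✓
  (8) {e, w}: 0 true — at most one ✓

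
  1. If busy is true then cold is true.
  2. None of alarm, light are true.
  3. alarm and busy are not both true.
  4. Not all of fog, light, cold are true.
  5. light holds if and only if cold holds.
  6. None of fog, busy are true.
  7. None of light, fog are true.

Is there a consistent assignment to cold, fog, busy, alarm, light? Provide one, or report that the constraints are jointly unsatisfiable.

cold = False, fog = False, busy = False, alarm = False, light = False

  (1) busy=F ⇒ cold: vacuous ✓
  (2) {alarm, light}: 0 true — none ✓
  (3) alarm=F, busy=F — not both ✓
  (4) {fog, light, cold}: 0/3 true — not all ✓
  (5) light=F, cold=F — same ✓
  (6) {fog, busy}: 0 true — none ✓
  (7) {light, fog}: 0 true — none ✓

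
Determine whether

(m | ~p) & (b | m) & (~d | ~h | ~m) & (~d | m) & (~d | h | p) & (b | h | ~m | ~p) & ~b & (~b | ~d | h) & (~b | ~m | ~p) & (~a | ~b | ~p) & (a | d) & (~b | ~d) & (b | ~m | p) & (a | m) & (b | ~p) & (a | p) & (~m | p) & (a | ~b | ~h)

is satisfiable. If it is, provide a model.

Case b = True:
  Clause (~b) is falsified — contradiction.
Case b = False:
  (b | m) forces m = True.
  (b | ~m | p) forces p = True.
  Clause (b | ~p) is falsified — contradiction.
Both cases fail, so the formula is unsatisfiable.

No satisfying assignment exists.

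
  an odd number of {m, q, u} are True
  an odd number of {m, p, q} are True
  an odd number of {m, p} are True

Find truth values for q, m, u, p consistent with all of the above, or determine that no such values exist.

q: False, m: False, u: True, p: True

{m, q, u}: 1 true → odd ✓
{m, p, q}: 1 true → odd ✓
{m, p}: 1 true → odd ✓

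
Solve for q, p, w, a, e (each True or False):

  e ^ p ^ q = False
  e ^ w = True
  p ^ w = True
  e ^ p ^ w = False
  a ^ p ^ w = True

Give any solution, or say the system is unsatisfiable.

q=F; p=T; w=F; a=F; e=T

e ^ p ^ q = T ^ T ^ F = False ✓
e ^ w = T ^ F = True ✓
p ^ w = T ^ F = True ✓
e ^ p ^ w = T ^ T ^ F = False ✓
a ^ p ^ w = F ^ T ^ F = True ✓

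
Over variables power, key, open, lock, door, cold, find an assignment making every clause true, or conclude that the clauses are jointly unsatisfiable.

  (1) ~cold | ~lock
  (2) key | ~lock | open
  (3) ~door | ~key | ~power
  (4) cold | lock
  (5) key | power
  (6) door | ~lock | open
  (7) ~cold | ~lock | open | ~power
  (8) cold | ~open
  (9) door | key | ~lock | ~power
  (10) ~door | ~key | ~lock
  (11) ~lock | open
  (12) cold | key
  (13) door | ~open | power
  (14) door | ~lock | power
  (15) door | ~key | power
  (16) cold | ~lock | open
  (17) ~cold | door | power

power: True, key: True, open: False, lock: False, door: False, cold: True

Set power = True.
Set key = True.
  then (~door | ~key | ~power) forces door = False.
Set open = False.
  then (door | ~lock | open) forces lock = False.
  then (cold | lock) forces cold = True.
All clauses satisfied.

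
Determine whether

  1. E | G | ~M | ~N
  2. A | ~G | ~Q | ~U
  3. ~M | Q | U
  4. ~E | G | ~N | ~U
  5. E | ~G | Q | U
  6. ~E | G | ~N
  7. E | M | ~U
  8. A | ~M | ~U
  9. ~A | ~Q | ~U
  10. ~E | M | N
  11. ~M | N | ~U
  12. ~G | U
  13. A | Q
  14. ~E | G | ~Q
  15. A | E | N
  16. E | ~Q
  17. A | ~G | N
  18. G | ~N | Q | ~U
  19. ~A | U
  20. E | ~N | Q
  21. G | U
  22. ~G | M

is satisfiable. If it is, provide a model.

U = True, Q = False, M = True, N = True, E = True, A = True, G = True

Set U = True.
Try Q = True:
  (~A | ~Q | ~U) forces A = False.
  (A | ~G | ~Q | ~U) forces G = False.
  (A | ~M | ~U) forces M = False.
  (E | M | ~U) forces E = True.
  clause (~E | G | ~Q) is falsified — backtrack.
So Q = False.
  then (A | Q) forces A = True.
Set M = True.
  then (~M | N | ~U) forces N = True.
  then (G | ~N | Q | ~U) forces G = True.
  then (E | ~N | Q) forces E = True.
All clauses satisfied.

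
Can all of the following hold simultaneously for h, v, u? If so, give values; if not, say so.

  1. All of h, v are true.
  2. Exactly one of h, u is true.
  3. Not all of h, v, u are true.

h=T, v=T, u=F

  (1) {h, v}: all 2 true ✓
  (2) {h, u}: 1 true — exactly one ✓
  (3) {h, v, u}: 2/3 true — not all ✓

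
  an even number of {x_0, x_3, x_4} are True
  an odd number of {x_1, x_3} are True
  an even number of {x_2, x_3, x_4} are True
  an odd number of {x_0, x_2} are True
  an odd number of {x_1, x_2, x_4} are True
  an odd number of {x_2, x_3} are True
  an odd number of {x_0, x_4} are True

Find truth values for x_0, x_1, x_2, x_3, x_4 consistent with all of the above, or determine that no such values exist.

UNSATISFIABLE

Adding constraints 1, 3, 4 mod 2: every variable appears an even number of times on the left, so the left side is 0.
But the right sides sum to 1 (mod 2). 0 ≠ 1 — the system is inconsistent.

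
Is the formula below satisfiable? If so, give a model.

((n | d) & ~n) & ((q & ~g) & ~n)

q: True, g: False, d: True, n: False

  (n | d) & ~n = True
    n | d = True
    ~n = True
  (q & ~g) & ~n = True
    q & ~g = True
      ~g = True
    ~n = True
Both conjuncts True, so the formula holds.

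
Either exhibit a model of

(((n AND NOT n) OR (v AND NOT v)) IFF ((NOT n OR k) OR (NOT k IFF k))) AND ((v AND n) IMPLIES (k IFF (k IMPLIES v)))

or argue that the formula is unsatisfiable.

k: False, n: True, v: False

  ((n AND NOT n) OR (v AND NOT v)) IFF ((NOT n OR k) OR (NOT k IFF k)) = True
    (n AND NOT n) OR (v AND NOT v) = False
      n AND NOT n = False
        NOT n = False
      v AND NOT v = False
        NOT v = True
    (NOT n OR k) OR (NOT k IFF k) = False
      NOT n OR k = False
        NOT n = False
      NOT k IFF k = False
        NOT k = True
  (v AND n) IMPLIES (k IFF (k IMPLIES v)) = True
    v AND n = False
    k IFF (k IMPLIES v) = False
      k IMPLIES v = True
Both conjuncts True, so the formula holds.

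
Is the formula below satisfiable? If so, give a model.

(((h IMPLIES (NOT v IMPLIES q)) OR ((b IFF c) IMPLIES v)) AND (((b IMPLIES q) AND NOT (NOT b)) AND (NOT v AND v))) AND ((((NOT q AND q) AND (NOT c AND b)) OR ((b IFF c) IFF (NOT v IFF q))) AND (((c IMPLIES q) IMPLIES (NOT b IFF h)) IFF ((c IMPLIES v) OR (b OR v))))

UNSATISFIABLE

Case v = True: the conjunct NOT v is False.
Case v = False: the conjunct v is False.
Both cases fail — unsatisfiable.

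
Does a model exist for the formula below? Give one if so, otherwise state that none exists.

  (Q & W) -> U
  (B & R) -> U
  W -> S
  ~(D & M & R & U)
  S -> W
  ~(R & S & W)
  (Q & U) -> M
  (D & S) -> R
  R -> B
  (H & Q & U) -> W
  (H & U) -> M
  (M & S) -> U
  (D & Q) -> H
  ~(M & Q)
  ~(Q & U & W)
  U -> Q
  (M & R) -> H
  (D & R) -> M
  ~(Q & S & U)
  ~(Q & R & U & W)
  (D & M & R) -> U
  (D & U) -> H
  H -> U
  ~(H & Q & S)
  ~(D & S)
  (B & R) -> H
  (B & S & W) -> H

H = False, Q = True, B = False, R = False, W = False, U = False, D = False, M = False, S = False

Try H = True:
  (~H | U) forces U = True.
  (~H | M | ~U) forces M = True.
  (Q | ~U) forces Q = True.
  clause (~M | ~Q) is falsified — backtrack.
So H = False.
Set Q = True.
  then (~D | H | ~Q) forces D = False.
  then (~M | ~Q) forces M = False.
  then (M | ~Q | ~U) forces U = False.
  then (~Q | U | ~W) forces W = False.
  then (~S | W) forces S = False.
Set B = False.
  then (B | ~R) forces R = False.
All clauses satisfied.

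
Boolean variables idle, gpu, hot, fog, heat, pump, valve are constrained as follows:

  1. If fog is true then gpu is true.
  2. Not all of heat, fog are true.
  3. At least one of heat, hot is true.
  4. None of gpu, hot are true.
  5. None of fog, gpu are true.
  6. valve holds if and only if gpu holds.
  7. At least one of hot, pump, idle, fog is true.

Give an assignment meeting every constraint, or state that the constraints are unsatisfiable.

idle: True, gpu: False, hot: False, fog: False, heat: True, pump: True, valve: False

  (1) fog=F ⇒ gpu: vacuous ✓
  (2) {heat, fog}: 1/2 true — not all ✓
  (3) {heat, hot}: 1 true — at least one ✓
  (4) {gpu, hot}: 0 true — none ✓
  (5) {fog, gpu}: 0 true — none ✓
  (6) valve=F, gpu=F — same ✓
  (7) {hot, pump, idle, fog}: 2 true — at least one ✓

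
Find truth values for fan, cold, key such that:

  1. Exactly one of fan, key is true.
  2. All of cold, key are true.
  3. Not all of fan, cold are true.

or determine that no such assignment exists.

fan = False; cold = True; key = True

  (1) {fan, key}: 1 true — exactly one ✓
  (2) {cold, key}: all 2 true ✓
  (3) {fan, cold}: 1/2 true — not all ✓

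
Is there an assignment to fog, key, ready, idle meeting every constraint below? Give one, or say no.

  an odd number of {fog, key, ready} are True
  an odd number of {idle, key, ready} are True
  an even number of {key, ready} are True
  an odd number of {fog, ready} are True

fog = True, key = False, ready = False, idle = True

{fog, key, ready}: 1 true → odd ✓
{idle, key, ready}: 1 true → odd ✓
{key, ready}: 0 true → even ✓
{fog, ready}: 1 true → odd ✓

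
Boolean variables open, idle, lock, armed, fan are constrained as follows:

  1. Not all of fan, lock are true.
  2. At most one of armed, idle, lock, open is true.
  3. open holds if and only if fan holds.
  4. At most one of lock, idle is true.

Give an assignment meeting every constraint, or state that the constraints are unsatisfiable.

open = False; idle = True; lock = False; armed = False; fan = False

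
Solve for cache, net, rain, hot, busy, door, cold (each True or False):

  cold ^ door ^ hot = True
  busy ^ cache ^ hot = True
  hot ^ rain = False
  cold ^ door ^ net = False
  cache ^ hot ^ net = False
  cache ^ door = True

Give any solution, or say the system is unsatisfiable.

cache: True, net: False, rain: True, hot: True, busy: True, door: False, cold: False

cold ^ door ^ hot = F ^ F ^ T = True ✓
busy ^ cache ^ hot = T ^ T ^ T = True ✓
hot ^ rain = T ^ T = False ✓
cold ^ door ^ net = F ^ F ^ F = False ✓
cache ^ hot ^ net = T ^ T ^ F = False ✓
cache ^ door = T ^ F = True ✓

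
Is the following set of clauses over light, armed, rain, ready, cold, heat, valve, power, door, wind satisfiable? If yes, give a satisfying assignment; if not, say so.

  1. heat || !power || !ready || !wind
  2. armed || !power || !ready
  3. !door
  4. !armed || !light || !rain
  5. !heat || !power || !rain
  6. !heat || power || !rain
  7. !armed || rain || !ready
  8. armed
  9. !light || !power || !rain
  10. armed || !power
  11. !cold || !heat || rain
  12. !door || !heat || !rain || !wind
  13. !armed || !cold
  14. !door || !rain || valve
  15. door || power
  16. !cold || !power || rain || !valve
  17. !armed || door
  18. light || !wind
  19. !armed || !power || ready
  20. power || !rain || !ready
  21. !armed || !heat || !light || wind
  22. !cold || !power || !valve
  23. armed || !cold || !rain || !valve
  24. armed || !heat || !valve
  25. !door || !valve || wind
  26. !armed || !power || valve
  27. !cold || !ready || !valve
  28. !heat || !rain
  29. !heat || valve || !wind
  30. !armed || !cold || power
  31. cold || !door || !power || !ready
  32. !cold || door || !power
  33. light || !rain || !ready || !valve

Unsatisfiable

Case armed = True:
  (!door) forces door = False.
  Clause (!armed || door) is falsified — contradiction.
Case armed = False:
  Clause (armed) is falsified — contradiction.
Both cases fail, so the formula is unsatisfiable.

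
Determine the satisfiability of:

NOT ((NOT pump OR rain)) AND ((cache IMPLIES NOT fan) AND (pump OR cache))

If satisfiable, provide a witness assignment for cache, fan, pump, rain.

cache = False, fan = False, pump = True, rain = False

  NOT ((NOT pump OR rain)) = True
    NOT pump OR rain = False
      NOT pump = False
  (cache IMPLIES NOT fan) AND (pump OR cache) = True
    cache IMPLIES NOT fan = True
      NOT fan = True
    pump OR cache = True
Both conjuncts True, so the formula holds.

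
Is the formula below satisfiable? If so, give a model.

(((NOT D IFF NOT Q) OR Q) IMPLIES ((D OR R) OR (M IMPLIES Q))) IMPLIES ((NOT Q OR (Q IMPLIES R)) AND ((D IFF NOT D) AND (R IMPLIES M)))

M: True, Q: False, D: False, R: False

  (((NOT D IFF NOT Q) OR Q) IMPLIES ((D OR R) OR (M IMPLIES Q))) IMPLIES ((NOT Q OR (Q IMPLIES R)) AND ((D IFF NOT D) AND (R IMPLIES M))) = True
    ((NOT D IFF NOT Q) OR Q) IMPLIES ((D OR R) OR (M IMPLIES Q)) = False
      (NOT D IFF NOT Q) OR Q = True
        NOT D IFF NOT Q = True
          NOT D = True
          NOT Q = True
      (D OR R) OR (M IMPLIES Q) = False
        D OR R = False
        M IMPLIES Q = False
    (NOT Q OR (Q IMPLIES R)) AND ((D IFF NOT D) AND (R IMPLIES M)) = False
      NOT Q OR (Q IMPLIES R) = True
        NOT Q = True
        Q IMPLIES R = True
      (D IFF NOT D) AND (R IMPLIES M) = False
        D IFF NOT D = False
          NOT D = True
        R IMPLIES M = True
The formula evaluates to True.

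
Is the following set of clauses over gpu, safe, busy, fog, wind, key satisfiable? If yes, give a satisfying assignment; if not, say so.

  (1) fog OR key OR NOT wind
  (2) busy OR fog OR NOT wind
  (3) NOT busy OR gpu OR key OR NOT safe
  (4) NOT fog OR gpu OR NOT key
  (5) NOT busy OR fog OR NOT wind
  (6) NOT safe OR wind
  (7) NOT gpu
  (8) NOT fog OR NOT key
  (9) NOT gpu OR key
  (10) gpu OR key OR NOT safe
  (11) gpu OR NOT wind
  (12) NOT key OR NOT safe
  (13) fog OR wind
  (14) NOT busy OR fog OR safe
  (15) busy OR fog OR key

gpu: False; safe: False; busy: False; fog: True; wind: False; key: False

Unit clause (NOT gpu) forces gpu = False.
In (gpu OR NOT wind) only NOT wind is left, so wind = False.
In (fog OR wind) only fog is left, so fog = True.
In (NOT fog OR gpu OR NOT key) only NOT key is left, so key = False.
In (NOT safe OR wind) only NOT safe is left, so safe = False.
Set busy = False.
All clauses satisfied.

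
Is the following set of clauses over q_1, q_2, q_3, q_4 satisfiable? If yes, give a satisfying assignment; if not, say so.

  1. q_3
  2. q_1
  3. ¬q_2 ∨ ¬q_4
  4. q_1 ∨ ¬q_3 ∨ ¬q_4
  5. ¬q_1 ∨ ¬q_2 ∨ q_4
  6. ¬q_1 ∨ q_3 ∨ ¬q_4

Unit clause (q_3) forces q_3 = True.
Unit clause (q_1) forces q_1 = True.
Try q_2 = True:
  (¬q_2 ∨ ¬q_4) forces q_4 = False.
  clause (¬q_1 ∨ ¬q_2 ∨ q_4) is falsified — backtrack.
So q_2 = False.
Set q_4 = False.
All clauses satisfied.

q_1: True, q_2: False, q_3: True, q_4: False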